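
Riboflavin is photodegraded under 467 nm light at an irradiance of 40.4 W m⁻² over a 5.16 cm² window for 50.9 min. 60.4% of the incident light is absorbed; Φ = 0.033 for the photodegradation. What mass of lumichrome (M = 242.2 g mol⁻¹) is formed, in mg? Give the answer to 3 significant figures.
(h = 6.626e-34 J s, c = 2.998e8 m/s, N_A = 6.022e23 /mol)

1.20 mg

Photon energy at 467 nm: hc/λ = (6.626e-34)(2.998e8)/(467e-9) = 4.254e-19 J.
Energy delivered: (40.4 W m⁻²)(5.16e-4 m²)(3054 s) = 63.66 J.
Photons incident: 63.66 / 4.254e-19 = 1.496e20, i.e. 1.496e20/6.022e23 = 2.484e-4 mol.
Photons absorbed: 0.604 × 2.484e-4 = 1.500e-4 mol.
Product: Φ × n_abs = 0.033 × 1.500e-4 = 4.950e-6 mol.
Mass: 4.950e-6 × 242.2 = 0.001199 g = 1.20 mg.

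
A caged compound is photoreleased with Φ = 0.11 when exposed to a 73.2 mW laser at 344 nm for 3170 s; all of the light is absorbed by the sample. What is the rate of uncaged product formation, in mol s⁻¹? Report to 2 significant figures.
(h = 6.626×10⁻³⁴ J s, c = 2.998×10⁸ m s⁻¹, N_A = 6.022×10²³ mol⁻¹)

Photon energy at 344 nm: hc/λ = (6.626×10⁻³⁴)(2.998×10⁸)/(344×10⁻⁹) = 5.775×10⁻¹⁹ J.
Energy delivered: (73.2 mW)(3170 s) = 232.0 J.
Photons incident: 232.0 / 5.775×10⁻¹⁹ = 4.017×10²⁰, i.e. 4.017×10²⁰/6.022×10²³ = 6.671×10⁻⁴ mol.
Product formed: 0.11 × 6.671×10⁻⁴ = 7.338×10⁻⁵ mol.
Rate: 7.338×10⁻⁵ / 3170 s = 2.3×10⁻⁸ mol s⁻¹.

2.3×10⁻⁸ mol s⁻¹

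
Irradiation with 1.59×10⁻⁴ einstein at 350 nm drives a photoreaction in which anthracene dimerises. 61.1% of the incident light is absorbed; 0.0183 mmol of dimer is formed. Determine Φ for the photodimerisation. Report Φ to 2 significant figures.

Φ = 0.19

Product: 0.0183 mmol = 1.83×10⁻⁵ mol.
Photons absorbed: 0.611 × 1.59×10⁻⁴ = 9.715×10⁻⁵ mol.
Φ = 1.83×10⁻⁵ mol / 9.715×10⁻⁵ mol photons = 0.19.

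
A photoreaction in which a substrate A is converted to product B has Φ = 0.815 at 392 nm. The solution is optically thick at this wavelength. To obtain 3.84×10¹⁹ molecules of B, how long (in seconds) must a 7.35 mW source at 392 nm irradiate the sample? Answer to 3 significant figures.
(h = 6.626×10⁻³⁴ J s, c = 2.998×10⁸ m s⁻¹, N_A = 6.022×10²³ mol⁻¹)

t ≈ 3250 s

Product: 3.84×10¹⁹ / 6.022×10²³ = 6.377×10⁻⁵ mol.
Photons that must be absorbed: 6.377×10⁻⁵ / 0.815 = 7.825×10⁻⁵ mol.
Photon energy: hc/λ = 5.068×10⁻¹⁹ J; per mole, 3.052×10⁵ J mol⁻¹.
Energy required: 7.825×10⁻⁵ × 3.052×10⁵ = 23.88 J.
Time: 23.88 J / 0.00735 W = 3250 s.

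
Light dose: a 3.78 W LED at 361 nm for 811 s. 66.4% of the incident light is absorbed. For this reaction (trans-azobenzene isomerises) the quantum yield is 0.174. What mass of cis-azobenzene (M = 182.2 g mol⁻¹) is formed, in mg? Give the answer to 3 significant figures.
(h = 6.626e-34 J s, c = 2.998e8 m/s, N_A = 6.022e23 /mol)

Photon energy at 361 nm: hc/λ = (6.626e-34)(2.998e8)/(361e-9) = 5.503e-19 J.
Energy delivered: (3.78 W)(811 s) = 3066 J.
Photons incident: 3066 / 5.503e-19 = 5.572e21, i.e. 5.572e21/6.022e23 = 0.009253 mol.
Photons absorbed: 0.664 × 0.009253 = 0.006144 mol.
Product: Φ × n_abs = 0.174 × 0.006144 = 0.001069 mol.
Mass: 0.001069 × 182.2 = 0.1948 g = 195 mg.

195 mg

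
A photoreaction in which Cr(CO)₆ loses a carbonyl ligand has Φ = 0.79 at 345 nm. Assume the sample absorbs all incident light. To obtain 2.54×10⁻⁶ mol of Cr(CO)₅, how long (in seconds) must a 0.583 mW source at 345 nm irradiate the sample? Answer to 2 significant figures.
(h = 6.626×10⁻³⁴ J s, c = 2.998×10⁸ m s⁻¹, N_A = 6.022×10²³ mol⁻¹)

Photons that must be absorbed: 2.54×10⁻⁶ / 0.79 = 3.215×10⁻⁶ mol.
Photon energy: hc/λ = 5.758×10⁻¹⁹ J; per mole, 3.467×10⁵ J mol⁻¹.
Energy required: 3.215×10⁻⁶ × 3.467×10⁵ = 1.115 J.
Time: 1.115 J / 0.000583 W = 1900 s.

t ≈ 1900 s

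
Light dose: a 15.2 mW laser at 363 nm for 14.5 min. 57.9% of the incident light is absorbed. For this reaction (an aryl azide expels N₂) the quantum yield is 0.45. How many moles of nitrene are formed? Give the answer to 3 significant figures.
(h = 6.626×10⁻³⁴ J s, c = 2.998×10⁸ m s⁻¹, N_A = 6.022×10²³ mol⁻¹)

1.05×10⁻⁵ mol

Photon energy at 363 nm: hc/λ = (6.626×10⁻³⁴)(2.998×10⁸)/(363×10⁻⁹) = 5.472×10⁻¹⁹ J.
Energy delivered: (15.2 mW)(870 s) = 13.22 J.
Photons incident: 13.22 / 5.472×10⁻¹⁹ = 2.416×10¹⁹, i.e. 2.416×10¹⁹/6.022×10²³ = 4.012×10⁻⁵ mol.
Photons absorbed: 0.579 × 4.012×10⁻⁵ = 2.323×10⁻⁵ mol.
Product: Φ × n_abs = 0.45 × 2.323×10⁻⁵ = 1.045×10⁻⁵ mol.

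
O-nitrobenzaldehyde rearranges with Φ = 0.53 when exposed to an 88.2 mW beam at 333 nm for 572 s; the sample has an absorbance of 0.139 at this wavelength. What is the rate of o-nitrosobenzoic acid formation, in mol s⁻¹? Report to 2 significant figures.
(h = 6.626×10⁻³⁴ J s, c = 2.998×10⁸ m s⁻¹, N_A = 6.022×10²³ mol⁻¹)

3.6×10⁻⁸ mol s⁻¹

Photon energy at 333 nm: hc/λ = (6.626×10⁻³⁴)(2.998×10⁸)/(333×10⁻⁹) = 5.965×10⁻¹⁹ J.
Energy delivered: (88.2 mW)(572 s) = 50.45 J.
Photons incident: 50.45 / 5.965×10⁻¹⁹ = 8.458×10¹⁹, i.e. 8.458×10¹⁹/6.022×10²³ = 1.405×10⁻⁴ mol.
Fraction absorbed: 1 − 10^(−0.139) = 0.2739.
Photons absorbed: 0.2739 × 1.405×10⁻⁴ = 3.848×10⁻⁵ mol.
Product formed: 0.53 × 3.848×10⁻⁵ = 2.039×10⁻⁵ mol.
Rate: 2.039×10⁻⁵ / 572 s = 3.6×10⁻⁸ mol s⁻¹.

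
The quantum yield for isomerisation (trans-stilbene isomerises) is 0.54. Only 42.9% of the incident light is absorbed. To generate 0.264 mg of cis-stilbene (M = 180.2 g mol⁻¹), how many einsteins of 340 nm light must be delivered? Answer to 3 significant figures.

Product: 0.264 mg / 180.2 g mol⁻¹ = 1.465×10⁻⁶ mol.
Photons that must be absorbed: 1.465×10⁻⁶ / 0.54 = 2.713×10⁻⁶ mol.
Incident photons needed: 2.713×10⁻⁶ / 0.429 = 6.324×10⁻⁶ mol.

6.32×10⁻⁶ einstein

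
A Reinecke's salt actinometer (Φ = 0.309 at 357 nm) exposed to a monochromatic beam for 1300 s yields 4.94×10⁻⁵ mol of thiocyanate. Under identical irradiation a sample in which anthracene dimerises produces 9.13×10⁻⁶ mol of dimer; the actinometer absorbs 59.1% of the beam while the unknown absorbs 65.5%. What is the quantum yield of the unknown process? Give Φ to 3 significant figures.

Φ = 0.0515

Photons absorbed by the actinometer: 4.94×10⁻⁵ / 0.309 = 1.599×10⁻⁴ mol.
Incident flux: 1.599×10⁻⁴ / 0.591 = 2.706×10⁻⁴ einstein.
Absorbed by unknown: 0.655 × 2.706×10⁻⁴ = 1.772×10⁻⁴ mol.
Φ(unknown) = 9.13×10⁻⁶ / 1.772×10⁻⁴ = 0.0515.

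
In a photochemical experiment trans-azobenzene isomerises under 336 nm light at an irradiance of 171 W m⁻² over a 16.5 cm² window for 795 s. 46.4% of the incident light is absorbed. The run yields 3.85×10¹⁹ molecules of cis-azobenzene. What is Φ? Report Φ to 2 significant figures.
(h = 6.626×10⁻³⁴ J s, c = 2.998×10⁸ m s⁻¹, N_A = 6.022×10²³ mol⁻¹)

Product: 3.85×10¹⁹ / 6.022×10²³ = 6.393×10⁻⁵ mol.
Photon energy at 336 nm: hc/λ = (6.626×10⁻³⁴)(2.998×10⁸)/(336×10⁻⁹) = 5.912×10⁻¹⁹ J.
Energy delivered: (171 W m⁻²)(16.5×10⁻⁴ m²)(795 s) = 224.3 J.
Photons incident: 224.3 / 5.912×10⁻¹⁹ = 3.794×10²⁰, i.e. 3.794×10²⁰/6.022×10²³ = 6.300×10⁻⁴ mol.
Photons absorbed: 0.464 × 6.300×10⁻⁴ = 2.923×10⁻⁴ mol.
Φ = 6.393×10⁻⁵ mol / 2.923×10⁻⁴ mol photons = 0.22.

Φ = 0.22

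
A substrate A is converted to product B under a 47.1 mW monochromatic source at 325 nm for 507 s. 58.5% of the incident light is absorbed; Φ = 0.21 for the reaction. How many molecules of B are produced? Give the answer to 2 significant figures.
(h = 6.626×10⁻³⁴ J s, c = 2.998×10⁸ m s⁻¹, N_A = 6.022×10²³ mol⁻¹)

4.8×10¹⁸ molecules

Photon energy at 325 nm: hc/λ = (6.626×10⁻³⁴)(2.998×10⁸)/(325×10⁻⁹) = 6.112×10⁻¹⁹ J.
Energy delivered: (47.1 mW)(507 s) = 23.88 J.
Photons incident: 23.88 / 6.112×10⁻¹⁹ = 3.907×10¹⁹, i.e. 3.907×10¹⁹/6.022×10²³ = 6.488×10⁻⁵ mol.
Photons absorbed: 0.585 × 6.488×10⁻⁵ = 3.795×10⁻⁵ mol.
Product: Φ × n_abs = 0.21 × 3.795×10⁻⁵ = 7.970×10⁻⁶ mol.
As a count: 7.970×10⁻⁶ × 6.022×10²³ = 4.8×10¹⁸.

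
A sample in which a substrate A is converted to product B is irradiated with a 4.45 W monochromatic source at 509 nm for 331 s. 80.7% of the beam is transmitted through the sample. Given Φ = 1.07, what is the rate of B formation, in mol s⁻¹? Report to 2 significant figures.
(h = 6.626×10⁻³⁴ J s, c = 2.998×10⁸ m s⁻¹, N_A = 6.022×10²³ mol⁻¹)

Photon energy at 509 nm: hc/λ = (6.626×10⁻³⁴)(2.998×10⁸)/(509×10⁻⁹) = 3.903×10⁻¹⁹ J.
Energy delivered: (4.45 W)(331 s) = 1473 J.
Photons incident: 1473 / 3.903×10⁻¹⁹ = 3.774×10²¹, i.e. 3.774×10²¹/6.022×10²³ = 0.006267 mol.
Fraction absorbed: 1 − 80.7/100 = 0.1930.
Photons absorbed: 0.1930 × 0.006267 = 0.001210 mol.
Product formed: 1.07 × 0.001210 = 0.001295 mol.
Rate: 0.001295 / 331 s = 3.9×10⁻⁶ mol s⁻¹.

3.9×10⁻⁶ mol s⁻¹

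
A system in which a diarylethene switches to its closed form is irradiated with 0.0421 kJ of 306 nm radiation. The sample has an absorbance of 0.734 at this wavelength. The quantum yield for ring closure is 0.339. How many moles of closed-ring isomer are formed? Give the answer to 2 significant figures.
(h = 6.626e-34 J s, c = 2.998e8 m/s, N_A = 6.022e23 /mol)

Photon energy at 306 nm: hc/λ = (6.626e-34)(2.998e8)/(306e-9) = 6.492e-19 J.
Incident energy: 0.0421 kJ = 42.1 J.
Photons incident: 42.1 / 6.492e-19 = 6.485e19, i.e. 6.485e19/6.022e23 = 1.077e-4 mol.
Fraction absorbed: 1 − 10^(−0.734) = 0.8155.
Photons absorbed: 0.8155 × 1.077e-4 = 8.783e-5 mol.
Product: Φ × n_abs = 0.339 × 8.783e-5 = 2.977e-5 mol.

3.0e-5 mol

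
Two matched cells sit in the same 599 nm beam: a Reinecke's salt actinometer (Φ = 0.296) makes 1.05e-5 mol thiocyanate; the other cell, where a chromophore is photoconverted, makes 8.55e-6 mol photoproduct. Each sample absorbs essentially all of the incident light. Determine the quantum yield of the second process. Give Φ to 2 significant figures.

Φ = 0.24

Photons absorbed by the actinometer: 1.05e-5 / 0.296 = 3.547e-5 mol.
Φ(unknown) = 8.55e-6 / 3.547e-5 = 0.24.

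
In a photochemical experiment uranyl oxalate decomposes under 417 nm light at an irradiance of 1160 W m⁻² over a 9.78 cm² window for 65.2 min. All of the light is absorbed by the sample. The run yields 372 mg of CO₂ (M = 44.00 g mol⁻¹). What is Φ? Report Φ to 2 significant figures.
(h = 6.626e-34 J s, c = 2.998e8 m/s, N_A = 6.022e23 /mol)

Product: 372 mg / 44.00 g mol⁻¹ = 0.008455 mol.
Photon energy at 417 nm: hc/λ = (6.626e-34)(2.998e8)/(417e-9) = 4.764e-19 J.
Energy delivered: (1160 W m⁻²)(9.78e-4 m²)(3912 s) = 4438 J.
Photons incident: 4438 / 4.764e-19 = 9.316e21, i.e. 9.316e21/6.022e23 = 0.01547 mol.
Φ = 0.008455 mol / 0.01547 mol photons = 0.55.

Φ = 0.55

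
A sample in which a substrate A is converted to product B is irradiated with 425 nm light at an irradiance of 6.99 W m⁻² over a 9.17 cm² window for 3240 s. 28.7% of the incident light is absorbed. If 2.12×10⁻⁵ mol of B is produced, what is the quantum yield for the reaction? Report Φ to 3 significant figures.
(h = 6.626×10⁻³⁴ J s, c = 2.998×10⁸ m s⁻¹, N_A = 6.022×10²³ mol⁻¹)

Photon energy at 425 nm: hc/λ = (6.626×10⁻³⁴)(2.998×10⁸)/(425×10⁻⁹) = 4.674×10⁻¹⁹ J.
Energy delivered: (6.99 W m⁻²)(9.17×10⁻⁴ m²)(3240 s) = 20.77 J.
Photons incident: 20.77 / 4.674×10⁻¹⁹ = 4.444×10¹⁹, i.e. 4.444×10¹⁹/6.022×10²³ = 7.380×10⁻⁵ mol.
Photons absorbed: 0.287 × 7.380×10⁻⁵ = 2.118×10⁻⁵ mol.
Φ = 2.12×10⁻⁵ mol / 2.118×10⁻⁵ mol photons = 1.00.

Φ = 1.00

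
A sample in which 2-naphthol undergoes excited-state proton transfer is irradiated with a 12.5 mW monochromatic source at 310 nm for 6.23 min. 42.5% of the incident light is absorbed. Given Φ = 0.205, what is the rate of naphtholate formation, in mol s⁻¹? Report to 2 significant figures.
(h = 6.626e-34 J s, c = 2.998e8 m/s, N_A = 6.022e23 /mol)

Photon energy at 310 nm: hc/λ = (6.626e-34)(2.998e8)/(310e-9) = 6.408e-19 J.
Energy delivered: (12.5 mW)(373.8 s) = 4.673 J.
Photons incident: 4.673 / 6.408e-19 = 7.292e18, i.e. 7.292e18/6.022e23 = 1.211e-5 mol.
Photons absorbed: 0.425 × 1.211e-5 = 5.147e-6 mol.
Product formed: 0.205 × 5.147e-6 = 1.055e-6 mol.
Rate: 1.055e-6 / 373.8 s = 2.8e-9 mol s⁻¹.

2.8e-9 mol s⁻¹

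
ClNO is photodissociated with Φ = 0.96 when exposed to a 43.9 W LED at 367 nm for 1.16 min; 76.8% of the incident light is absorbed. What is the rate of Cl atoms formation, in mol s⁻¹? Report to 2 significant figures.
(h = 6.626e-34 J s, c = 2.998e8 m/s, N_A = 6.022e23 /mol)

9.9e-5 mol s⁻¹

Photon energy at 367 nm: hc/λ = (6.626e-34)(2.998e8)/(367e-9) = 5.413e-19 J.
Energy delivered: (43.9 W)(69.6 s) = 3055 J.
Photons incident: 3055 / 5.413e-19 = 5.644e21, i.e. 5.644e21/6.022e23 = 0.009372 mol.
Photons absorbed: 0.768 × 0.009372 = 0.007198 mol.
Product formed: 0.96 × 0.007198 = 0.006910 mol.
Rate: 0.006910 / 69.6 s = 9.9e-5 mol s⁻¹.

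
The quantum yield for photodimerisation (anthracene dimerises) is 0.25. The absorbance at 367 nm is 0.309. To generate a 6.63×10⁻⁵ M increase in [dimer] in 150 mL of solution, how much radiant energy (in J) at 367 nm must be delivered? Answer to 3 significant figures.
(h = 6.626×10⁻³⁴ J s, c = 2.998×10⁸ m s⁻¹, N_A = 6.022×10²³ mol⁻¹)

25.5 J

Product: (6.63×10⁻⁵ M)(0.15 L) = 9.945×10⁻⁶ mol.
Photons that must be absorbed: 9.945×10⁻⁶ / 0.25 = 3.978×10⁻⁵ mol.
Fraction absorbed: 1 − 10^(−0.309) = 0.5091.
Incident photons needed: 3.978×10⁻⁵ / 0.5091 = 7.814×10⁻⁵ mol.
Photon energy: hc/λ = 5.413×10⁻¹⁹ J; per mole, 3.260×10⁵ J mol⁻¹.
Energy required: 7.814×10⁻⁵ × 3.260×10⁵ = 25.5 J.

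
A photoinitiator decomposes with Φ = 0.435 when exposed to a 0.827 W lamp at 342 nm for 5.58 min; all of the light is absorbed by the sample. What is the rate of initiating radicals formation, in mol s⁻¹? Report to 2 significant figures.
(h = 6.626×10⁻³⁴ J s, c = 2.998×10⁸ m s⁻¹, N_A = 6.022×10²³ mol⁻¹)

Photon energy at 342 nm: hc/λ = (6.626×10⁻³⁴)(2.998×10⁸)/(342×10⁻⁹) = 5.808×10⁻¹⁹ J.
Energy delivered: (0.827 W)(334.8 s) = 276.9 J.
Photons incident: 276.9 / 5.808×10⁻¹⁹ = 4.768×10²⁰, i.e. 4.768×10²⁰/6.022×10²³ = 7.918×10⁻⁴ mol.
Product formed: 0.435 × 7.918×10⁻⁴ = 3.444×10⁻⁴ mol.
Rate: 3.444×10⁻⁴ / 334.8 s = 1.0×10⁻⁶ mol s⁻¹.

1.0×10⁻⁶ mol s⁻¹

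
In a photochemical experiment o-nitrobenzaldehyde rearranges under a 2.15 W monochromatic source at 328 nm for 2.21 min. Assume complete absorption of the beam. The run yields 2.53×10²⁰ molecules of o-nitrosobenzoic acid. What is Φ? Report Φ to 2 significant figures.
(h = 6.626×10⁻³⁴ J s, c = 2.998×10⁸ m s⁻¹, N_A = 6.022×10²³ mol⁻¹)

Product: 2.53×10²⁰ / 6.022×10²³ = 4.201×10⁻⁴ mol.
Photon energy at 328 nm: hc/λ = (6.626×10⁻³⁴)(2.998×10⁸)/(328×10⁻⁹) = 6.056×10⁻¹⁹ J.
Energy delivered: (2.15 W)(132.6 s) = 285.1 J.
Photons incident: 285.1 / 6.056×10⁻¹⁹ = 4.708×10²⁰, i.e. 4.708×10²⁰/6.022×10²³ = 7.818×10⁻⁴ mol.
Φ = 4.201×10⁻⁴ mol / 7.818×10⁻⁴ mol photons = 0.54.

Φ = 0.54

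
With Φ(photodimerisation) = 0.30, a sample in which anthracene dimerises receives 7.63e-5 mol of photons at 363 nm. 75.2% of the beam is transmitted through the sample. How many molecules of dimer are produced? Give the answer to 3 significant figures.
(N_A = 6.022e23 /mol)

3.42e18 molecules

Fraction absorbed: 1 − 75.2/100 = 0.2480.
Photons absorbed: 0.2480 × 7.63e-5 = 1.892e-5 mol.
Product: Φ × n_abs = 0.30 × 1.892e-5 = 5.676e-6 mol.
As a count: 5.676e-6 × 6.022e23 = 3.42e18.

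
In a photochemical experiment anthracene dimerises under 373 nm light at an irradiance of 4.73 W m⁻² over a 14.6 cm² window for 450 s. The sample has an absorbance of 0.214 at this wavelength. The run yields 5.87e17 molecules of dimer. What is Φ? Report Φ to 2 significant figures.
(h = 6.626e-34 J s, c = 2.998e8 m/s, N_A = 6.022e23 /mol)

Product: 5.87e17 / 6.022e23 = 9.748e-7 mol.
Photon energy at 373 nm: hc/λ = (6.626e-34)(2.998e8)/(373e-9) = 5.326e-19 J.
Energy delivered: (4.73 W m⁻²)(14.6e-4 m²)(450 s) = 3.108 J.
Photons incident: 3.108 / 5.326e-19 = 5.836e18, i.e. 5.836e18/6.022e23 = 9.691e-6 mol.
Fraction absorbed: 1 − 10^(−0.214) = 0.3891.
Photons absorbed: 0.3891 × 9.691e-6 = 3.771e-6 mol.
Φ = 9.748e-7 mol / 3.771e-6 mol photons = 0.26.

Φ = 0.26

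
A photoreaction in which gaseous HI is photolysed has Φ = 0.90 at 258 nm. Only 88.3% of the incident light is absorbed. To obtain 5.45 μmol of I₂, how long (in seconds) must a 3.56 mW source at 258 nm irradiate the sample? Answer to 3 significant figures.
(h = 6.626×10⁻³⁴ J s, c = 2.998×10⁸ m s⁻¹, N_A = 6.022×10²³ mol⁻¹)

Product: 5.45 μmol = 5.45×10⁻⁶ mol.
Photons that must be absorbed: 5.45×10⁻⁶ / 0.90 = 6.056×10⁻⁶ mol.
Incident photons needed: 6.056×10⁻⁶ / 0.883 = 6.858×10⁻⁶ mol.
Photon energy: hc/λ = 7.700×10⁻¹⁹ J; per mole, 4.637×10⁵ J mol⁻¹.
Energy required: 6.858×10⁻⁶ × 4.637×10⁵ = 3.180 J.
Time: 3.180 J / 0.00356 W = 893 s.

t ≈ 893 s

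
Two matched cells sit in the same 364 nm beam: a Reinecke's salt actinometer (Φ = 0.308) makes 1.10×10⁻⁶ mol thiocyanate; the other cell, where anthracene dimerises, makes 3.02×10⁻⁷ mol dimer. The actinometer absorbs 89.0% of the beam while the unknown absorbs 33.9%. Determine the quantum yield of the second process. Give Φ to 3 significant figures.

Photons absorbed by the actinometer: 1.10×10⁻⁶ / 0.308 = 3.571×10⁻⁶ mol.
Incident flux: 3.571×10⁻⁶ / 0.890 = 4.012×10⁻⁶ einstein.
Absorbed by unknown: 0.339 × 4.012×10⁻⁶ = 1.360×10⁻⁶ mol.
Φ(unknown) = 3.02×10⁻⁷ / 1.360×10⁻⁶ = 0.222.

Φ = 0.222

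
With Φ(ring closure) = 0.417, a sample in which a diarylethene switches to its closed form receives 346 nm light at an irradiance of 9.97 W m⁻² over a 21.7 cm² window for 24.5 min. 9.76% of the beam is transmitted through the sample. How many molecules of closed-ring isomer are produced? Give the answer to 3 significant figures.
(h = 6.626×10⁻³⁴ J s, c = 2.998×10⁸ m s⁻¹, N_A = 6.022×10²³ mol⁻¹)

Photon energy at 346 nm: hc/λ = (6.626×10⁻³⁴)(2.998×10⁸)/(346×10⁻⁹) = 5.741×10⁻¹⁹ J.
Energy delivered: (9.97 W m⁻²)(21.7×10⁻⁴ m²)(1470 s) = 31.80 J.
Photons incident: 31.80 / 5.741×10⁻¹⁹ = 5.539×10¹⁹, i.e. 5.539×10¹⁹/6.022×10²³ = 9.198×10⁻⁵ mol.
Fraction absorbed: 1 − 9.76/100 = 0.9024.
Photons absorbed: 0.9024 × 9.198×10⁻⁵ = 8.300×10⁻⁵ mol.
Product: Φ × n_abs = 0.417 × 8.300×10⁻⁵ = 3.461×10⁻⁵ mol.
As a count: 3.461×10⁻⁵ × 6.022×10²³ = 2.08×10¹⁹.

2.08×10¹⁹ molecules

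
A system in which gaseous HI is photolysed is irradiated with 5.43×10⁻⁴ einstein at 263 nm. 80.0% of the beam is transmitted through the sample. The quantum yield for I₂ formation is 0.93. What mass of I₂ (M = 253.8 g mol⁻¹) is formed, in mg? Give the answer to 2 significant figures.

Fraction absorbed: 1 − 80.0/100 = 0.2000.
Photons absorbed: 0.2000 × 5.43×10⁻⁴ = 1.086×10⁻⁴ mol.
Product: Φ × n_abs = 0.93 × 1.086×10⁻⁴ = 1.010×10⁻⁴ mol.
Mass: 1.010×10⁻⁴ × 253.8 = 0.02563 g = 26 mg.

26 mg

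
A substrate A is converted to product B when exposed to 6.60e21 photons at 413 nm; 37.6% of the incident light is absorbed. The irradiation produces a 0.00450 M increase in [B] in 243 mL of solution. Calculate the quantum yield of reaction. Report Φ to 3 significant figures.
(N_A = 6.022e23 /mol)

Product: (0.00450 M)(0.243 L) = 0.001093 mol.
Moles of photons: 6.60e21 / 6.022e23 = 0.01096 mol.
Photons absorbed: 0.376 × 0.01096 = 0.004121 mol.
Φ = 0.001093 mol / 0.004121 mol photons = 0.265.

Φ = 0.265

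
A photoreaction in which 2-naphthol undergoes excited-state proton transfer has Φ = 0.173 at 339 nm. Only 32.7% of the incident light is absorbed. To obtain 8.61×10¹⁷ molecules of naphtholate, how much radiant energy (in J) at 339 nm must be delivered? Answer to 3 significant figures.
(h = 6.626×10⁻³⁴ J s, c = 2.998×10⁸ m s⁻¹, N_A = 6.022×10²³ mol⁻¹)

8.92 J

Product: 8.61×10¹⁷ / 6.022×10²³ = 1.430×10⁻⁶ mol.
Photons that must be absorbed: 1.430×10⁻⁶ / 0.173 = 8.266×10⁻⁶ mol.
Incident photons needed: 8.266×10⁻⁶ / 0.327 = 2.528×10⁻⁵ mol.
Photon energy: hc/λ = 5.860×10⁻¹⁹ J; per mole, 3.529×10⁵ J mol⁻¹.
Energy required: 2.528×10⁻⁵ × 3.529×10⁵ = 8.92 J.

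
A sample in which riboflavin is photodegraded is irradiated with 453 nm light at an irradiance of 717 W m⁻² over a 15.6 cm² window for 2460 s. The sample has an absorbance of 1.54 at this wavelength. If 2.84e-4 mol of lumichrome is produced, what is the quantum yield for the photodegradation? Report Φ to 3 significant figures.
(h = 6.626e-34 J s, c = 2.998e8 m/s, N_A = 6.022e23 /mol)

Photon energy at 453 nm: hc/λ = (6.626e-34)(2.998e8)/(453e-9) = 4.385e-19 J.
Energy delivered: (717 W m⁻²)(15.6e-4 m²)(2460 s) = 2752 J.
Photons incident: 2752 / 4.385e-19 = 6.276e21, i.e. 6.276e21/6.022e23 = 0.01042 mol.
Fraction absorbed: 1 − 10^(−1.54) = 0.9712.
Photons absorbed: 0.9712 × 0.01042 = 0.01012 mol.
Φ = 2.84e-4 mol / 0.01012 mol photons = 0.0281.

Φ = 0.0281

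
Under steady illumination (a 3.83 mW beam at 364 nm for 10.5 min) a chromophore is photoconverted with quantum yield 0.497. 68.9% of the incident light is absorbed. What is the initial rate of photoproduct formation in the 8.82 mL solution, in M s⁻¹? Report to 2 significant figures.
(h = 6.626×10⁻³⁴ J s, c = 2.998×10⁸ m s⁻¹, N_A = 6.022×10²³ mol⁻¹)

Photon energy at 364 nm: hc/λ = (6.626×10⁻³⁴)(2.998×10⁸)/(364×10⁻⁹) = 5.457×10⁻¹⁹ J.
Energy delivered: (3.83 mW)(630 s) = 2.413 J.
Photons incident: 2.413 / 5.457×10⁻¹⁹ = 4.422×10¹⁸, i.e. 4.422×10¹⁸/6.022×10²³ = 7.343×10⁻⁶ mol.
Photons absorbed: 0.689 × 7.343×10⁻⁶ = 5.059×10⁻⁶ mol.
Product formed: 0.497 × 5.059×10⁻⁶ = 2.514×10⁻⁶ mol.
Rate: 2.514×10⁻⁶ mol / (630 s × 0.00882 L) = 4.5×10⁻⁷ M s⁻¹.

4.5×10⁻⁷ M s⁻¹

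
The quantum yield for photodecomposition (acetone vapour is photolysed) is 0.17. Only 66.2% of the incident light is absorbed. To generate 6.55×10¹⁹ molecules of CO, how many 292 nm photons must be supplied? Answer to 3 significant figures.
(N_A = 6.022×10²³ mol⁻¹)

Product: 6.55×10¹⁹ / 6.022×10²³ = 1.088×10⁻⁴ mol.
Photons that must be absorbed: 1.088×10⁻⁴ / 0.17 = 6.400×10⁻⁴ mol.
Incident photons needed: 6.400×10⁻⁴ / 0.662 = 9.668×10⁻⁴ mol.
Photon count: 9.668×10⁻⁴ × 6.022×10²³ = 5.82×10²⁰.

5.82×10²⁰ photons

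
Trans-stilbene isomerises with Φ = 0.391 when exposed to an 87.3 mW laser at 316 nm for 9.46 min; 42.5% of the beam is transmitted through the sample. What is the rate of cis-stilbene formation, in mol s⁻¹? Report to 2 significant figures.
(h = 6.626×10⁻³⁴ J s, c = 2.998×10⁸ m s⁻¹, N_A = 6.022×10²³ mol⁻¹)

5.2×10⁻⁸ mol s⁻¹

Photon energy at 316 nm: hc/λ = (6.626×10⁻³⁴)(2.998×10⁸)/(316×10⁻⁹) = 6.286×10⁻¹⁹ J.
Energy delivered: (87.3 mW)(567.6 s) = 49.55 J.
Photons incident: 49.55 / 6.286×10⁻¹⁹ = 7.883×10¹⁹, i.e. 7.883×10¹⁹/6.022×10²³ = 1.309×10⁻⁴ mol.
Fraction absorbed: 1 − 42.5/100 = 0.5750.
Photons absorbed: 0.5750 × 1.309×10⁻⁴ = 7.527×10⁻⁵ mol.
Product formed: 0.391 × 7.527×10⁻⁵ = 2.943×10⁻⁵ mol.
Rate: 2.943×10⁻⁵ / 567.6 s = 5.2×10⁻⁸ mol s⁻¹.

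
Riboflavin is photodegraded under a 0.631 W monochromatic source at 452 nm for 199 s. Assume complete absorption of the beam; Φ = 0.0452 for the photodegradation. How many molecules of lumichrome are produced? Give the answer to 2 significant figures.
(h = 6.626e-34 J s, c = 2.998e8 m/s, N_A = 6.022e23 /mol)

Photon energy at 452 nm: hc/λ = (6.626e-34)(2.998e8)/(452e-9) = 4.395e-19 J.
Energy delivered: (0.631 W)(199 s) = 125.6 J.
Photons incident: 125.6 / 4.395e-19 = 2.858e20, i.e. 2.858e20/6.022e23 = 4.746e-4 mol.
Product: Φ × n_abs = 0.0452 × 4.746e-4 = 2.145e-5 mol.
As a count: 2.145e-5 × 6.022e23 = 1.3e19.

1.3e19 molecules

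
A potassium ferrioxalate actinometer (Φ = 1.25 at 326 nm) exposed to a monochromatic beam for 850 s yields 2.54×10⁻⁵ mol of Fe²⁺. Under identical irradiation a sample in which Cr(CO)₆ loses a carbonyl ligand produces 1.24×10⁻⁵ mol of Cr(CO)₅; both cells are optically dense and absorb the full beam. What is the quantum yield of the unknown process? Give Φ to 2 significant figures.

Photons absorbed by the actinometer: 2.54×10⁻⁵ / 1.25 = 2.032×10⁻⁵ mol.
Φ(unknown) = 1.24×10⁻⁵ / 2.032×10⁻⁵ = 0.61.

Φ = 0.61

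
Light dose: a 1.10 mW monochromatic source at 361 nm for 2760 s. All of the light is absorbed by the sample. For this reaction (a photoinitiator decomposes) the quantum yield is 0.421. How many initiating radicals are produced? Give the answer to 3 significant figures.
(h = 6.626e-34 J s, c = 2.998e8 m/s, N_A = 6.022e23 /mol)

Photon energy at 361 nm: hc/λ = (6.626e-34)(2.998e8)/(361e-9) = 5.503e-19 J.
Energy delivered: (1.10 mW)(2760 s) = 3.036 J.
Photons incident: 3.036 / 5.503e-19 = 5.517e18, i.e. 5.517e18/6.022e23 = 9.161e-6 mol.
Product: Φ × n_abs = 0.421 × 9.161e-6 = 3.857e-6 mol.
As a count: 3.857e-6 × 6.022e23 = 2.32e18.

2.32e18 initiating radicals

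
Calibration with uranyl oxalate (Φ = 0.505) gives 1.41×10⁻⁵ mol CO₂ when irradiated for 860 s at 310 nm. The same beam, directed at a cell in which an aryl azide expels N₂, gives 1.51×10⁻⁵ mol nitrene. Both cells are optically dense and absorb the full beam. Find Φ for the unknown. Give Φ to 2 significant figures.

Photons absorbed by the actinometer: 1.41×10⁻⁵ / 0.505 = 2.792×10⁻⁵ mol.
Φ(unknown) = 1.51×10⁻⁵ / 2.792×10⁻⁵ = 0.54.

Φ = 0.54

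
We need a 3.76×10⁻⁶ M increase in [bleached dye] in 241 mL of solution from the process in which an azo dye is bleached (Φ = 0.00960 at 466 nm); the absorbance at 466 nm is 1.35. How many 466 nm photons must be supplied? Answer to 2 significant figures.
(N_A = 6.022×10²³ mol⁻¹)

6.0×10¹⁹ photons

Product: (3.76×10⁻⁶ M)(0.241 L) = 9.062×10⁻⁷ mol.
Photons that must be absorbed: 9.062×10⁻⁷ / 0.00960 = 9.440×10⁻⁵ mol.
Fraction absorbed: 1 − 10^(−1.35) = 0.9553.
Incident photons needed: 9.440×10⁻⁵ / 0.9553 = 9.882×10⁻⁵ mol.
Photon count: 9.882×10⁻⁵ × 6.022×10²³ = 6.0×10¹⁹.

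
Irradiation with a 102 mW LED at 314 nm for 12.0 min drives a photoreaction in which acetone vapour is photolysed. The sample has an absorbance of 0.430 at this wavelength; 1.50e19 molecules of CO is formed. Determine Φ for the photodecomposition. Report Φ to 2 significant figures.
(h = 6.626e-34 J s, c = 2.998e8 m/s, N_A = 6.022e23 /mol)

Φ = 0.21

Product: 1.50e19 / 6.022e23 = 2.491e-5 mol.
Photon energy at 314 nm: hc/λ = (6.626e-34)(2.998e8)/(314e-9) = 6.326e-19 J.
Energy delivered: (102 mW)(720 s) = 73.44 J.
Photons incident: 73.44 / 6.326e-19 = 1.161e20, i.e. 1.161e20/6.022e23 = 1.928e-4 mol.
Fraction absorbed: 1 − 10^(−0.430) = 0.6285.
Photons absorbed: 0.6285 × 1.928e-4 = 1.212e-4 mol.
Φ = 2.491e-5 mol / 1.212e-4 mol photons = 0.21.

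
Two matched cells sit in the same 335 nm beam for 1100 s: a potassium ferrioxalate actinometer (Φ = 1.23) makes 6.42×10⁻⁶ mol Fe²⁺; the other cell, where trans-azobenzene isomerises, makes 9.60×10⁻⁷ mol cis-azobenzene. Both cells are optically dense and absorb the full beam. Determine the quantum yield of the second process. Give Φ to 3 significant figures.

Photons absorbed by the actinometer: 6.42×10⁻⁶ / 1.23 = 5.220×10⁻⁶ mol.
Φ(unknown) = 9.60×10⁻⁷ / 5.220×10⁻⁶ = 0.184.

Φ = 0.184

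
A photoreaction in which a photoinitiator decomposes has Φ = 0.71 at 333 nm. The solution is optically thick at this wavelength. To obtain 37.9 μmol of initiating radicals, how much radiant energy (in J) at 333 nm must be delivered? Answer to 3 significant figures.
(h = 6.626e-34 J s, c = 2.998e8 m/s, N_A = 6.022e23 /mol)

19.2 J

Product: 37.9 μmol = 3.79e-5 mol.
Photons that must be absorbed: 3.79e-5 / 0.71 = 5.338e-5 mol.
Photon energy: hc/λ = 5.965e-19 J; per mole, 3.592e5 J mol⁻¹.
Energy required: 5.338e-5 × 3.592e5 = 19.2 J.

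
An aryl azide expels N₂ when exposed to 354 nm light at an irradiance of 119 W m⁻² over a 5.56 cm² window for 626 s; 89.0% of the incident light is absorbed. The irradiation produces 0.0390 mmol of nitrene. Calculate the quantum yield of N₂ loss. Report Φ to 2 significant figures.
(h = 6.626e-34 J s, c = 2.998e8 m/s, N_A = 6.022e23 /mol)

Φ = 0.36

Product: 0.0390 mmol = 3.90e-5 mol.
Photon energy at 354 nm: hc/λ = (6.626e-34)(2.998e8)/(354e-9) = 5.612e-19 J.
Energy delivered: (119 W m⁻²)(5.56e-4 m²)(626 s) = 41.42 J.
Photons incident: 41.42 / 5.612e-19 = 7.381e19, i.e. 7.381e19/6.022e23 = 1.226e-4 mol.
Photons absorbed: 0.890 × 1.226e-4 = 1.091e-4 mol.
Φ = 3.90e-5 mol / 1.091e-4 mol photons = 0.36.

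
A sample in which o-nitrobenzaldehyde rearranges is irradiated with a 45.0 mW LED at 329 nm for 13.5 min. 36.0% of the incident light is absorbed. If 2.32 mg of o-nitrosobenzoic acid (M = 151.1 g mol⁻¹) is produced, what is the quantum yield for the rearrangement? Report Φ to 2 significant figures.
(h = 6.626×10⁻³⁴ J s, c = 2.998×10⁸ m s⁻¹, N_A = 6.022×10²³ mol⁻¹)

Product: 2.32 mg / 151.1 g mol⁻¹ = 1.535×10⁻⁵ mol.
Photon energy at 329 nm: hc/λ = (6.626×10⁻³⁴)(2.998×10⁸)/(329×10⁻⁹) = 6.038×10⁻¹⁹ J.
Energy delivered: (45.0 mW)(810 s) = 36.45 J.
Photons incident: 36.45 / 6.038×10⁻¹⁹ = 6.037×10¹⁹, i.e. 6.037×10¹⁹/6.022×10²³ = 1.002×10⁻⁴ mol.
Photons absorbed: 0.360 × 1.002×10⁻⁴ = 3.607×10⁻⁵ mol.
Φ = 1.535×10⁻⁵ mol / 3.607×10⁻⁵ mol photons = 0.43.

Φ = 0.43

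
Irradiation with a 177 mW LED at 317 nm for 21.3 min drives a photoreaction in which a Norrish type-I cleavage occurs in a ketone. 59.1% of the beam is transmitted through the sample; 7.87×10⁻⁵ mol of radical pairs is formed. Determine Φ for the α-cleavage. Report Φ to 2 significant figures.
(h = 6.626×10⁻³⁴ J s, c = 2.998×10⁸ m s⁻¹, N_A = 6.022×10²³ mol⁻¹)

Photon energy at 317 nm: hc/λ = (6.626×10⁻³⁴)(2.998×10⁸)/(317×10⁻⁹) = 6.266×10⁻¹⁹ J.
Energy delivered: (177 mW)(1278 s) = 226.2 J.
Photons incident: 226.2 / 6.266×10⁻¹⁹ = 3.610×10²⁰, i.e. 3.610×10²⁰/6.022×10²³ = 5.995×10⁻⁴ mol.
Fraction absorbed: 1 − 59.1/100 = 0.4090.
Photons absorbed: 0.4090 × 5.995×10⁻⁴ = 2.452×10⁻⁴ mol.
Φ = 7.87×10⁻⁵ mol / 2.452×10⁻⁴ mol photons = 0.32.

Φ = 0.32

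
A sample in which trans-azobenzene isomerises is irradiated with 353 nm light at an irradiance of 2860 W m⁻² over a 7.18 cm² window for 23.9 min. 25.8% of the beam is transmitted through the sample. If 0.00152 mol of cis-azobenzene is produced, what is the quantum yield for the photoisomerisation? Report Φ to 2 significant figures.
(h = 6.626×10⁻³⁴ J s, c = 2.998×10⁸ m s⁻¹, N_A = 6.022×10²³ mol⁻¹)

Photon energy at 353 nm: hc/λ = (6.626×10⁻³⁴)(2.998×10⁸)/(353×10⁻⁹) = 5.627×10⁻¹⁹ J.
Energy delivered: (2860 W m⁻²)(7.18×10⁻⁴ m²)(1434 s) = 2945 J.
Photons incident: 2945 / 5.627×10⁻¹⁹ = 5.234×10²¹, i.e. 5.234×10²¹/6.022×10²³ = 0.008691 mol.
Fraction absorbed: 1 − 25.8/100 = 0.7420.
Photons absorbed: 0.7420 × 0.008691 = 0.006449 mol.
Φ = 0.00152 mol / 0.006449 mol photons = 0.24.

Φ = 0.24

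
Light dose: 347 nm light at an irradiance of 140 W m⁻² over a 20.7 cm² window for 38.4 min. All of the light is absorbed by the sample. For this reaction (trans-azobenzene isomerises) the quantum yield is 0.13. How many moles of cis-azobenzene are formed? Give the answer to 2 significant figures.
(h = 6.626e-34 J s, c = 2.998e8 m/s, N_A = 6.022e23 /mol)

Photon energy at 347 nm: hc/λ = (6.626e-34)(2.998e8)/(347e-9) = 5.725e-19 J.
Energy delivered: (140 W m⁻²)(20.7e-4 m²)(2304 s) = 667.7 J.
Photons incident: 667.7 / 5.725e-19 = 1.166e21, i.e. 1.166e21/6.022e23 = 0.001936 mol.
Product: Φ × n_abs = 0.13 × 0.001936 = 2.517e-4 mol.

2.5e-4 mol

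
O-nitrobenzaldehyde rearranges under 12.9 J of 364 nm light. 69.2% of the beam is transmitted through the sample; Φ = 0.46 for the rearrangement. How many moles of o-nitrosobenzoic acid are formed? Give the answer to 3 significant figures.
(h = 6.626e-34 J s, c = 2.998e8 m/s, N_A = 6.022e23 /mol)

Photon energy at 364 nm: hc/λ = (6.626e-34)(2.998e8)/(364e-9) = 5.457e-19 J.
Photons incident: 12.9 / 5.457e-19 = 2.364e19, i.e. 2.364e19/6.022e23 = 3.926e-5 mol.
Fraction absorbed: 1 − 69.2/100 = 0.3080.
Photons absorbed: 0.3080 × 3.926e-5 = 1.209e-5 mol.
Product: Φ × n_abs = 0.46 × 1.209e-5 = 5.561e-6 mol.

5.56e-6 mol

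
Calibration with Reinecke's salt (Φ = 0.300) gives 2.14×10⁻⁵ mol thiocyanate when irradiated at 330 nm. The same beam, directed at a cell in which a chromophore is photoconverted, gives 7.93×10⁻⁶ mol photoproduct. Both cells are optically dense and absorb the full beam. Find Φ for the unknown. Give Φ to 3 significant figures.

Φ = 0.111

Photons absorbed by the actinometer: 2.14×10⁻⁵ / 0.300 = 7.133×10⁻⁵ mol.
Φ(unknown) = 7.93×10⁻⁶ / 7.133×10⁻⁵ = 0.111.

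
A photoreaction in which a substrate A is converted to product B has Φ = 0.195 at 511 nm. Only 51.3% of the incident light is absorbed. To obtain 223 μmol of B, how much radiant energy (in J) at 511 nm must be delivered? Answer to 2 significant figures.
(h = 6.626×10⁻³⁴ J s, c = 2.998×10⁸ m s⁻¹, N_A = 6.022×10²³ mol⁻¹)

520 J

Product: 223 μmol = 2.23×10⁻⁴ mol.
Photons that must be absorbed: 2.23×10⁻⁴ / 0.195 = 0.001144 mol.
Incident photons needed: 0.001144 / 0.513 = 0.002230 mol.
Photon energy: hc/λ = 3.887×10⁻¹⁹ J; per mole, 2.341×10⁵ J mol⁻¹.
Energy required: 0.002230 × 2.341×10⁵ = 520 J.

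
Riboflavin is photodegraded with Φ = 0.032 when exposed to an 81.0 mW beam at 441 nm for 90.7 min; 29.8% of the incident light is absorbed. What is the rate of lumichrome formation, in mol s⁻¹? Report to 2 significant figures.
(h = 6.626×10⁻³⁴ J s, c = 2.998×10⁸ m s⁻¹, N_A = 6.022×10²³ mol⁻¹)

2.8×10⁻⁹ mol s⁻¹

Photon energy at 441 nm: hc/λ = (6.626×10⁻³⁴)(2.998×10⁸)/(441×10⁻⁹) = 4.504×10⁻¹⁹ J.
Energy delivered: (81.0 mW)(5442 s) = 440.8 J.
Photons incident: 440.8 / 4.504×10⁻¹⁹ = 9.787×10²⁰, i.e. 9.787×10²⁰/6.022×10²³ = 0.001625 mol.
Photons absorbed: 0.298 × 0.001625 = 4.843×10⁻⁴ mol.
Product formed: 0.032 × 4.843×10⁻⁴ = 1.550×10⁻⁵ mol.
Rate: 1.550×10⁻⁵ / 5442 s = 2.8×10⁻⁹ mol s⁻¹.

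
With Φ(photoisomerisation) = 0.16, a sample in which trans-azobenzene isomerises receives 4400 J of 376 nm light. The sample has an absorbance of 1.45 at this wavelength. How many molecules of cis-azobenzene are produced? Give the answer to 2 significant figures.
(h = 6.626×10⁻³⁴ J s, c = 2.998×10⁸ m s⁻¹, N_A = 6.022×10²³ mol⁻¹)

1.3×10²¹ molecules

Photon energy at 376 nm: hc/λ = (6.626×10⁻³⁴)(2.998×10⁸)/(376×10⁻⁹) = 5.283×10⁻¹⁹ J.
Photons incident: 4400 / 5.283×10⁻¹⁹ = 8.329×10²¹, i.e. 8.329×10²¹/6.022×10²³ = 0.01383 mol.
Fraction absorbed: 1 − 10^(−1.45) = 0.9645.
Photons absorbed: 0.9645 × 0.01383 = 0.01334 mol.
Product: Φ × n_abs = 0.16 × 0.01334 = 0.002134 mol.
As a count: 0.002134 × 6.022×10²³ = 1.3×10²¹.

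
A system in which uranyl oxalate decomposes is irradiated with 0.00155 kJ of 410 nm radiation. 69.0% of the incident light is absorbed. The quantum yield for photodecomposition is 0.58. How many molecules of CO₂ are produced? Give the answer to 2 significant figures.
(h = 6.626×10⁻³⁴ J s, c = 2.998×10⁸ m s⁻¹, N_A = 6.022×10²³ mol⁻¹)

1.3×10¹⁸ molecules

Photon energy at 410 nm: hc/λ = (6.626×10⁻³⁴)(2.998×10⁸)/(410×10⁻⁹) = 4.845×10⁻¹⁹ J.
Incident energy: 0.00155 kJ = 1.55 J.
Photons incident: 1.55 / 4.845×10⁻¹⁹ = 3.199×10¹⁸, i.e. 3.199×10¹⁸/6.022×10²³ = 5.312×10⁻⁶ mol.
Photons absorbed: 0.690 × 5.312×10⁻⁶ = 3.665×10⁻⁶ mol.
Product: Φ × n_abs = 0.58 × 3.665×10⁻⁶ = 2.126×10⁻⁶ mol.
As a count: 2.126×10⁻⁶ × 6.022×10²³ = 1.3×10¹⁸.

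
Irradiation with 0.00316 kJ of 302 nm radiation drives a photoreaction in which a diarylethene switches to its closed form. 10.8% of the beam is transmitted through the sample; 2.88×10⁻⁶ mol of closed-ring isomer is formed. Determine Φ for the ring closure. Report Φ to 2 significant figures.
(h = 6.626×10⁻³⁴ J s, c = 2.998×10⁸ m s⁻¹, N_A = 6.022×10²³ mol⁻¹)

Φ = 0.40

Photon energy at 302 nm: hc/λ = (6.626×10⁻³⁴)(2.998×10⁸)/(302×10⁻⁹) = 6.578×10⁻¹⁹ J.
Incident energy: 0.00316 kJ = 3.16 J.
Photons incident: 3.16 / 6.578×10⁻¹⁹ = 4.804×10¹⁸, i.e. 4.804×10¹⁸/6.022×10²³ = 7.977×10⁻⁶ mol.
Fraction absorbed: 1 − 10.8/100 = 0.8920.
Photons absorbed: 0.8920 × 7.977×10⁻⁶ = 7.115×10⁻⁶ mol.
Φ = 2.88×10⁻⁶ mol / 7.115×10⁻⁶ mol photons = 0.40.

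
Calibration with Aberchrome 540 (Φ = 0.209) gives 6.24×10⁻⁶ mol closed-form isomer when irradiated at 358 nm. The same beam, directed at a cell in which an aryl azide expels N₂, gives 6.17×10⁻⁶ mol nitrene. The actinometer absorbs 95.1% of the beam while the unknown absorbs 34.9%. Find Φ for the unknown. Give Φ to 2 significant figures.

Photons absorbed by the actinometer: 6.24×10⁻⁶ / 0.209 = 2.986×10⁻⁵ mol.
Incident flux: 2.986×10⁻⁵ / 0.951 = 3.140×10⁻⁵ einstein.
Absorbed by unknown: 0.349 × 3.140×10⁻⁵ = 1.096×10⁻⁵ mol.
Φ(unknown) = 6.17×10⁻⁶ / 1.096×10⁻⁵ = 0.56.

Φ = 0.56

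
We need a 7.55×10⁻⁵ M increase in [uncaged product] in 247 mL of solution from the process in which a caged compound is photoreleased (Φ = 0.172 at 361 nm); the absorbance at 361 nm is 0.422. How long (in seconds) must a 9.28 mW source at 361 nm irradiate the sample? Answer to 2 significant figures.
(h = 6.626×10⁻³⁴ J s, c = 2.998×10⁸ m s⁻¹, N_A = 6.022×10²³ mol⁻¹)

Product: (7.55×10⁻⁵ M)(0.247 L) = 1.865×10⁻⁵ mol.
Photons that must be absorbed: 1.865×10⁻⁵ / 0.172 = 1.084×10⁻⁴ mol.
Fraction absorbed: 1 − 10^(−0.422) = 0.6216.
Incident photons needed: 1.084×10⁻⁴ / 0.6216 = 1.744×10⁻⁴ mol.
Photon energy: hc/λ = 5.503×10⁻¹⁹ J; per mole, 3.314×10⁵ J mol⁻¹.
Energy required: 1.744×10⁻⁴ × 3.314×10⁵ = 57.80 J.
Time: 57.80 J / 0.00928 W = 6200 s.

t ≈ 6200 s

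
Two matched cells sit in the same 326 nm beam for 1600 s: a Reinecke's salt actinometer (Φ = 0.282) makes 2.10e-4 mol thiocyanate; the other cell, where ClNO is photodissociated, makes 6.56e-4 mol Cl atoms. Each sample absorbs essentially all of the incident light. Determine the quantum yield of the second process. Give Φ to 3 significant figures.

Φ = 0.881

Photons absorbed by the actinometer: 2.10e-4 / 0.282 = 7.447e-4 mol.
Φ(unknown) = 6.56e-4 / 7.447e-4 = 0.881.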